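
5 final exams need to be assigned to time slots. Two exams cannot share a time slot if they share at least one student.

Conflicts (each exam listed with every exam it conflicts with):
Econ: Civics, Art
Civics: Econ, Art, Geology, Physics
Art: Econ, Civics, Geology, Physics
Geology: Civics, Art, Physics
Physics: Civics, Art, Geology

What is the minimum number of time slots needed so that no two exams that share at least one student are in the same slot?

4

Civics, Art, Geology, Physics are mutually in conflict, so at least 4 time slots are needed.
4 time slots suffice: time slot 1 → {Art}; time slot 2 → {Civics}; time slot 3 → {Econ, Physics}; time slot 4 → {Geology}. Every pair that conflicts lands in different time slots.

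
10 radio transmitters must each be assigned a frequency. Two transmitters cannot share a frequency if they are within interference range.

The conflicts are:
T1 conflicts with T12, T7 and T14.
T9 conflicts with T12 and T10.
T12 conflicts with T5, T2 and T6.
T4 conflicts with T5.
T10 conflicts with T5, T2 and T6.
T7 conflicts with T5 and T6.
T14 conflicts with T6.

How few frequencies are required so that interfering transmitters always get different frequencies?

2

T10 and T2 conflict, so at least 2 frequencies are needed.
2 frequencies suffice: T1=2, T9=2, T12=1, T4=1, T10=1, T7=1, T5=2, T2=2, T14=1, T6=2. Every pair that conflicts lands in different frequencies.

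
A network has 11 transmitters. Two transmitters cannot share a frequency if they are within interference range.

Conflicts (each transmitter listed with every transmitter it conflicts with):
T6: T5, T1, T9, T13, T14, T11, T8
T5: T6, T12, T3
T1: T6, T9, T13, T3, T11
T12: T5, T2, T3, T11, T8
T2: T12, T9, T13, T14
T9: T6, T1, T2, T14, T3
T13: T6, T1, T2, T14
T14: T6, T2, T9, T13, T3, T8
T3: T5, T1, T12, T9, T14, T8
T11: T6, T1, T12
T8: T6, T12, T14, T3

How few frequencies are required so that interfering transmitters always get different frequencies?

3

T12, T3, T8 pairwise conflict, so at least 3 frequencies are needed.
A valid assignment using 3 frequencies: T6=1, T5=3, T1=2, T12=2, T2=1, T9=3, T13=3, T14=2, T3=1, T11=3, T8=3. Each listed conflict is separated.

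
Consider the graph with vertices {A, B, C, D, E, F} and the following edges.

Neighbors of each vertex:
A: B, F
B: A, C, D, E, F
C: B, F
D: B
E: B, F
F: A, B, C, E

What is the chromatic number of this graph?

A, B, F are mutually adjacent, so at least 3 colors are needed.
3 colors suffice: A=green, B=red, C=green, D=blue, E=green, F=blue. No two adjacent vertices share a color.

3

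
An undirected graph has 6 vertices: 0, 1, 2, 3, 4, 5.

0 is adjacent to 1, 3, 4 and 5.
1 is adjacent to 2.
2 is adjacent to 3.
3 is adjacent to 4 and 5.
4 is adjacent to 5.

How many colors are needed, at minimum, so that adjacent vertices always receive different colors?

0, 3, 4, 5 are pairwise adjacent (a clique of size 4), so at least 4 colors are needed.
4 colors suffice: color red → {1, 3}; color blue → {0, 2}; color green → {5}; color yellow → {4}. Each edge has distinct colors on its endpoints.

4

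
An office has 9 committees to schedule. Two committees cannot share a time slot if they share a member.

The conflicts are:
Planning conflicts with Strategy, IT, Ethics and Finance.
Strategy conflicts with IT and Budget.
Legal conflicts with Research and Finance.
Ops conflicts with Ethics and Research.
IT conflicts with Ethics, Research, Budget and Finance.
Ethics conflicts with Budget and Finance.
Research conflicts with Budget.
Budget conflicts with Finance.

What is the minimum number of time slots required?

Planning, IT, Ethics, Finance pairwise conflict, so at least 4 time slots are needed.
4 time slots suffice: time slot 1 → {Legal, Ops, IT}; time slot 2 → {Strategy, Research, Finance}; time slot 3 → {Planning, Budget}; time slot 4 → {Ethics}. No two conflicting committees share a time slot.

4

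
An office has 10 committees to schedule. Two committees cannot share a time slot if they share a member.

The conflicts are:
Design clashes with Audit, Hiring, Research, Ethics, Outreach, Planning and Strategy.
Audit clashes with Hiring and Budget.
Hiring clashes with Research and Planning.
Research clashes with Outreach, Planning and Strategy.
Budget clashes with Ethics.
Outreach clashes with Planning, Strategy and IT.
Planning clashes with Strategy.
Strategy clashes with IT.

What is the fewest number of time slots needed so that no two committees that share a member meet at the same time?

Design, Research, Outreach, Planning, Strategy all conflict with each other, so at least 5 time slots are needed.
5 time slots suffice: time slot 1 → {Design, Budget, IT}; time slot 2 → {Hiring, Ethics, Strategy}; time slot 3 → {Audit, Outreach}; time slot 4 → {Planning}; time slot 5 → {Research}. Each listed conflict is separated.

5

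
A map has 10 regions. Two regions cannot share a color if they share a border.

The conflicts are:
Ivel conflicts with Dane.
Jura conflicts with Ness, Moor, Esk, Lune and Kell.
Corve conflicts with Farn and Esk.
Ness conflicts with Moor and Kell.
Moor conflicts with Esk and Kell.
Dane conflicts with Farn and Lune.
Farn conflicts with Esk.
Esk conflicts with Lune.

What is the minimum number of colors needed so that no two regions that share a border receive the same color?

Jura, Ness, Moor, Kell pairwise conflict, so at least 4 colors are needed.
4 colors suffice: Ivel=2, Jura=2, Corve=3, Ness=1, Moor=3, Dane=1, Farn=2, Esk=1, Lune=3, Kell=4. Every pair that conflicts lands in different colors.

4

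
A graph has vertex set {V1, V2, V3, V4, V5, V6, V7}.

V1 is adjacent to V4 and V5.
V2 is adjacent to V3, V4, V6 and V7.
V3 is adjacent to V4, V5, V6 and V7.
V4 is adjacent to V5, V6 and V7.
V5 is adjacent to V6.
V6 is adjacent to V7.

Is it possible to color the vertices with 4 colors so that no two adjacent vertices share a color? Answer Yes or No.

V2, V3, V4, V6, V7 are mutually adjacent (a clique of size 5), so at least 5 colors are needed.
So 4 colors are not enough.

No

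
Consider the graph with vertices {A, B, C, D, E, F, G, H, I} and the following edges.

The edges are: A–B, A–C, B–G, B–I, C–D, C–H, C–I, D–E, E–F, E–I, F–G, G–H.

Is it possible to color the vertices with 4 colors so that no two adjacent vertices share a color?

Yes

The chromatic number is 3. The cycle B-I-E-F-G-B has odd length 5, so it cannot be 2-colored; at least 3 colors are needed.
3 colors suffice: color red → {C, E, G}; color blue → {A, D, F, H, I}; color green → {B}.
Since 4 ≥ 3, a proper 4-coloring certainly exists.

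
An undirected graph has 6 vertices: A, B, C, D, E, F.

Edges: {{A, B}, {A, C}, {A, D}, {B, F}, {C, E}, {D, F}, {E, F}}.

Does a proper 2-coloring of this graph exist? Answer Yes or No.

The cycle E-C-A-B-F-E has odd length 5, so it cannot be 2-colored; at least 3 colors are needed.
So 2 colors are not enough.

No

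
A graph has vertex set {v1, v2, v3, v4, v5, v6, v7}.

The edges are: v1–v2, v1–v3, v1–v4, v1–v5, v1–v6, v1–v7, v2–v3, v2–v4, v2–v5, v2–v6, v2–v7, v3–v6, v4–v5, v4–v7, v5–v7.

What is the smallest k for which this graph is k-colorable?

v1, v2, v4, v5, v7 are pairwise adjacent (a clique of size 5), so at least 5 colors are needed.
A valid assignment using 5 colors: v1=1, v2=2, v3=4, v4=3, v5=5, v6=3, v7=4. Every edge joins two different colors.

5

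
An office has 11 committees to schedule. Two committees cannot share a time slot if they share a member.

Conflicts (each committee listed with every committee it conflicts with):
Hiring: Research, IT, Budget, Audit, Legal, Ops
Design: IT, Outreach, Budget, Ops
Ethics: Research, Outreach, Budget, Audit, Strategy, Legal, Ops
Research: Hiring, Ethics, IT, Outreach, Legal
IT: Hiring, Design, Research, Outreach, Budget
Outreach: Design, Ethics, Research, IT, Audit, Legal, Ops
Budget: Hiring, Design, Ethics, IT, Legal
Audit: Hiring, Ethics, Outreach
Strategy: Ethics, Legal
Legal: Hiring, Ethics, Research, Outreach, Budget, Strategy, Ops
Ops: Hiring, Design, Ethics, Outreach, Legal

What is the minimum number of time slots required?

Ethics, Outreach, Legal, Ops pairwise conflict, so at least 4 time slots are needed.
Using 4 time slots: Hiring=1, Design=3, Ethics=2, Research=4, IT=2, Outreach=1, Budget=4, Audit=3, Strategy=1, Legal=3, Ops=4. Every pair that conflicts lands in different time slots.

4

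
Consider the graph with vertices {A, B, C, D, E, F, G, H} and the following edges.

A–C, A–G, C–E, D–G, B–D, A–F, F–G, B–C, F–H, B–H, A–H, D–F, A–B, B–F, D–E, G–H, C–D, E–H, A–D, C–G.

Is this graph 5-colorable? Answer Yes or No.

Yes

The chromatic number is 4. A, B, D, F form a clique, so at least 4 colors are needed.
4 colors suffice: color red → {A, E}; color blue → {D, H}; color green → {B, G}; color yellow → {C, F}.
Since 5 ≥ 4, a proper 5-coloring certainly exists.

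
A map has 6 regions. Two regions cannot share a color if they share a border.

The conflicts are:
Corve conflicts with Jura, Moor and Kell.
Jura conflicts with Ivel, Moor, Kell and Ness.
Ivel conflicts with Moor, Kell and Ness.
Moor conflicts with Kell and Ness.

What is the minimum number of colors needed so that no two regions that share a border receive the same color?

Jura, Ivel, Moor, Ness are mutually in conflict, so at least 4 colors are needed.
4 colors suffice: color 1 → {Moor}; color 2 → {Jura}; color 3 → {Corve, Ivel}; color 4 → {Kell, Ness}. Each listed conflict is separated.

4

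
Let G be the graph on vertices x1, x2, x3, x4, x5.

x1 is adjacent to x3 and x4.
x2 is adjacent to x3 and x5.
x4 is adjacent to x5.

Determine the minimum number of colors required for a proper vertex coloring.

The cycle x1-x3-x2-x5-x4-x1 has odd length 5, so it cannot be 2-colored; at least 3 colors are needed.
3 colors suffice: color 1 → {x1, x2}; color 2 → {x3, x4}; color 3 → {x5}. Each edge has distinct colors on its endpoints.

3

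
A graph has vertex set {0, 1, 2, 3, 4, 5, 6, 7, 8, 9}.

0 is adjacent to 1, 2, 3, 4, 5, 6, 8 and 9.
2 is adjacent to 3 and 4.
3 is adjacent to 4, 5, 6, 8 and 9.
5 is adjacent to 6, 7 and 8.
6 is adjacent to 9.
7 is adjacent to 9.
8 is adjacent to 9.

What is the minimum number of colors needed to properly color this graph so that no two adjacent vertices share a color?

4

0, 2, 3, 4 are mutually adjacent (a clique of size 4), so at least 4 colors are needed.
4 colors suffice: 0=red, 1=blue, 2=green, 3=blue, 4=yellow, 5=green, 6=yellow, 7=red, 8=yellow, 9=green. Each edge has distinct colors on its endpoints.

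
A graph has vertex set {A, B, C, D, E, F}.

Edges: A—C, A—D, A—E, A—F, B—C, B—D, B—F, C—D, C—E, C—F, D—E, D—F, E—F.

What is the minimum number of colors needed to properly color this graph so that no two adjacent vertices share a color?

5

A, C, D, E, F are pairwise adjacent (a clique of size 5), so at least 5 colors are needed.
One proper 5-coloring: A=4, B=4, C=2, D=1, E=5, F=3. Every edge joins two different colors.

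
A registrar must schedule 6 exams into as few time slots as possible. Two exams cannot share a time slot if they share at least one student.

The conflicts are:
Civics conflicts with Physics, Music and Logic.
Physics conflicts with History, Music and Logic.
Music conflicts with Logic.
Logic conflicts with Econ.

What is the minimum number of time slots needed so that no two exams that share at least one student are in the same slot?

Civics, Physics, Music, Logic pairwise conflict, so at least 4 time slots are needed.
4 time slots suffice: Civics=3, Physics=2, History=1, Music=4, Logic=1, Econ=2. No two conflicting exams share a time slot.

4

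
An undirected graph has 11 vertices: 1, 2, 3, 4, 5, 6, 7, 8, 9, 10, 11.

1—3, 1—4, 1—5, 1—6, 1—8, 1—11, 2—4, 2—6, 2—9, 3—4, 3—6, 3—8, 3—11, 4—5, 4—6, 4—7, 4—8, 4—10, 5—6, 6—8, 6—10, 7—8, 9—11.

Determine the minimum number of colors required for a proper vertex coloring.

5

1, 3, 4, 6, 8 are pairwise adjacent (a clique of size 5), so at least 5 colors are needed.
5 colors suffice: color red → {4, 11}; color blue → {6, 7, 9}; color green → {1, 2, 10}; color yellow → {5, 8}; color purple → {3}. Each edge has distinct colors on its endpoints.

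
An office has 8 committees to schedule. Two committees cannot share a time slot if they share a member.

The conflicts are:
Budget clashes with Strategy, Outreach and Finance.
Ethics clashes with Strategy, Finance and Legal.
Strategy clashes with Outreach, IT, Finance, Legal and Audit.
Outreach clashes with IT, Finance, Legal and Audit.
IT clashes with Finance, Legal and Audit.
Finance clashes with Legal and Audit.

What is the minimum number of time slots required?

Strategy, Outreach, IT, Finance, Legal pairwise conflict, so at least 5 time slots are needed.
5 time slots suffice: time slot 1 → {Finance}; time slot 2 → {Strategy}; time slot 3 → {Ethics, Outreach}; time slot 4 → {Budget, IT}; time slot 5 → {Legal, Audit}. No two conflicting committees share a time slot.

5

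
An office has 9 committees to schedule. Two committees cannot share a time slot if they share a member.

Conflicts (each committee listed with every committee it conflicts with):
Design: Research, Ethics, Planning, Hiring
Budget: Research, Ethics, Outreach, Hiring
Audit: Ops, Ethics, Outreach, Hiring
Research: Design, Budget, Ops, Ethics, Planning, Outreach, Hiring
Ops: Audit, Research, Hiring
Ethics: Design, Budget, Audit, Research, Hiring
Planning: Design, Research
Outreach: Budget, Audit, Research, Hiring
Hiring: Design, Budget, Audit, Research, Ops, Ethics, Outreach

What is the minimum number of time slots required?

4

Budget, Research, Ethics, Hiring pairwise conflict, so at least 4 time slots are needed.
A valid assignment using 4 time slots: Design=4, Budget=4, Audit=2, Research=2, Ops=3, Ethics=3, Planning=1, Outreach=3, Hiring=1. No two conflicting committees share a time slot.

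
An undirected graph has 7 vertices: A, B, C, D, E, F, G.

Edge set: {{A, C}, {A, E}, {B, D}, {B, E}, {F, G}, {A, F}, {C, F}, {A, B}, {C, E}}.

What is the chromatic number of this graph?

A, B, E are mutually adjacent, so at least 3 colors are needed.
3 colors suffice: color 1 → {A, D, G}; color 2 → {B, C}; color 3 → {E, F}. Each edge has distinct colors on its endpoints.

3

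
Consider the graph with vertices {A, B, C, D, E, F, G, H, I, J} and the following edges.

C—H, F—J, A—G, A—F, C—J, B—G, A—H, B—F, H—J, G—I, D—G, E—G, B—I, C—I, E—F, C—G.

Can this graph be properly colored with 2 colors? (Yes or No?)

B, G, I are mutually adjacent, so at least 3 colors are needed.
So 2 colors are not enough.

No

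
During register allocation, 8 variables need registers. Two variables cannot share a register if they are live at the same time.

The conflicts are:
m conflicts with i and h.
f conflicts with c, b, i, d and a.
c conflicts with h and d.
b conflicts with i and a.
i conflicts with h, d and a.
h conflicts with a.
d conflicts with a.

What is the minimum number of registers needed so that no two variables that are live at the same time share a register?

4

f, b, i, a all conflict with each other, so at least 4 registers are needed.
4 registers suffice: register 1 → {c, i}; register 2 → {f, h}; register 3 → {m, a}; register 4 → {b, d}. No two conflicting variables share a register.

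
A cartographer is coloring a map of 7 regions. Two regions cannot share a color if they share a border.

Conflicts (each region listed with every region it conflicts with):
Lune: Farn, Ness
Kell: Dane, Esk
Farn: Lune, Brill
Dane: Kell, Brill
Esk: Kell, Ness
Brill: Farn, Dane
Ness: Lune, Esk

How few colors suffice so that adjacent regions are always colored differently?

3

The cycle Brill-Dane-Kell-Esk-Ness-Lune-Farn-Brill has odd length 7, so it cannot be 2-colored; at least 3 colors are needed.
3 colors suffice: color 1 → {Lune, Dane, Esk}; color 2 → {Kell, Farn, Ness}; color 3 → {Brill}. Every pair that conflicts lands in different colors.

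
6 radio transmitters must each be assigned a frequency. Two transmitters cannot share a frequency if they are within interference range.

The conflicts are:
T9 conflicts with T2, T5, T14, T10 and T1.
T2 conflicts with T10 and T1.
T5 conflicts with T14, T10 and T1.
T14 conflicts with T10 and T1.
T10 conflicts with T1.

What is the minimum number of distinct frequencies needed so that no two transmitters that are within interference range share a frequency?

5

T9, T5, T14, T10, T1 pairwise conflict, so at least 5 frequencies are needed.
5 frequencies suffice: frequency 1 → {T9}; frequency 2 → {T10}; frequency 3 → {T1}; frequency 4 → {T2, T14}; frequency 5 → {T5}. Every pair that conflicts lands in different frequencies.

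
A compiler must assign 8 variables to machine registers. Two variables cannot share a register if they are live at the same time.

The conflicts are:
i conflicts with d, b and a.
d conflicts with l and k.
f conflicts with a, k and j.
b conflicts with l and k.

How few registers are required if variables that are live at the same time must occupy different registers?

3

The cycle i-a-f-k-b-i has odd length 5, so it cannot be 2-colored; at least 3 registers are needed.
Using 3 registers: i=2, d=1, f=1, b=1, l=2, a=3, k=2, j=2. Every pair that conflicts lands in different registers.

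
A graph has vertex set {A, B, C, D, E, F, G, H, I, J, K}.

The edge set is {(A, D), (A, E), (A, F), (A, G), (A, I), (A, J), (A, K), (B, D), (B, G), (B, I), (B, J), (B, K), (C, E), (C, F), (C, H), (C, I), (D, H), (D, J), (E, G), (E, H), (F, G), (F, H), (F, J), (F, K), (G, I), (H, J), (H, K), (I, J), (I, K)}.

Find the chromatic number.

A, I, K form a triangle, so at least 3 colors are needed.
3 colors suffice: A=1, B=1, C=3, D=2, E=2, F=2, G=3, H=1, I=2, J=3, K=3. Every edge joins two different colors.

3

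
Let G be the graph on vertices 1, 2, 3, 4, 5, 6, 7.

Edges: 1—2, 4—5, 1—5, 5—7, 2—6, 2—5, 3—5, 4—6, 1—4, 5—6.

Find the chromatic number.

1, 2, 5 are mutually adjacent, so at least 3 colors are needed.
3 colors suffice: color red → {5}; color blue → {1, 3, 6, 7}; color green → {2, 4}. Each edge has distinct colors on its endpoints.

3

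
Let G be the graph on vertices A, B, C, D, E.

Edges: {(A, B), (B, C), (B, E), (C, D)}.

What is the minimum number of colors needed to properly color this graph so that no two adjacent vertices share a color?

2

B and E are adjacent, so at least 2 colors are needed.
2 colors suffice: color 1 → {B, D}; color 2 → {A, C, E}. Every edge joins two different colors.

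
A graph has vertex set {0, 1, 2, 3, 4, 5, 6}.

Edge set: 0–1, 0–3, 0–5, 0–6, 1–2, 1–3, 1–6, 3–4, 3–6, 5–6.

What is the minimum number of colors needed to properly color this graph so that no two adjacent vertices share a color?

0, 1, 3, 6 are mutually adjacent (a clique of size 4), so at least 4 colors are needed.
4 colors suffice: color a → {2, 4, 6}; color b → {0}; color c → {1, 5}; color d → {3}. Each edge has distinct colors on its endpoints.

4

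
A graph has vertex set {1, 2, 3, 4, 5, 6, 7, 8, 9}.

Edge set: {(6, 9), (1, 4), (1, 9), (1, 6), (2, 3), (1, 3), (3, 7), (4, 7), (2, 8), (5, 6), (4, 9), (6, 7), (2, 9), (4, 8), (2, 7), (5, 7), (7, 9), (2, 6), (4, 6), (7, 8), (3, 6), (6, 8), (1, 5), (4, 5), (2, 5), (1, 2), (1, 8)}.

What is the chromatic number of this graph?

4

1, 2, 6, 8 are mutually adjacent (a clique of size 4), so at least 4 colors are needed.
A valid assignment using 4 colors: 1=b, 2=c, 3=d, 4=c, 5=d, 6=a, 7=b, 8=d, 9=d. Every edge joins two different colors.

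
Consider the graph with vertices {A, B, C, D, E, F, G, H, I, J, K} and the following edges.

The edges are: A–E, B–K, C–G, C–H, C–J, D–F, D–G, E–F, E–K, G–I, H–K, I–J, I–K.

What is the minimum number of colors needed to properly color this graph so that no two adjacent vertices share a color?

The cycle C-H-K-I-G-C has odd length 5, so it cannot be 2-colored; at least 3 colors are needed.
A valid assignment using 3 colors: A=1, B=2, C=1, D=2, E=2, F=1, G=3, H=2, I=2, J=3, K=1. Every edge joins two different colors.

3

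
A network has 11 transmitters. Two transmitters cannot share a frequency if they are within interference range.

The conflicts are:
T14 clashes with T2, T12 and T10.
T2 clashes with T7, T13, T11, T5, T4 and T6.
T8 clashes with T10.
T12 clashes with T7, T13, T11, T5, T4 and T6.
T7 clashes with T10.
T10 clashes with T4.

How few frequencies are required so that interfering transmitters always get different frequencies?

2

T14 and T10 conflict, so at least 2 frequencies are needed.
2 frequencies suffice: frequency 1 → {T2, T12, T10}; frequency 2 → {T14, T8, T7, T13, T11, T5, T4, T6}. Each listed conflict is separated.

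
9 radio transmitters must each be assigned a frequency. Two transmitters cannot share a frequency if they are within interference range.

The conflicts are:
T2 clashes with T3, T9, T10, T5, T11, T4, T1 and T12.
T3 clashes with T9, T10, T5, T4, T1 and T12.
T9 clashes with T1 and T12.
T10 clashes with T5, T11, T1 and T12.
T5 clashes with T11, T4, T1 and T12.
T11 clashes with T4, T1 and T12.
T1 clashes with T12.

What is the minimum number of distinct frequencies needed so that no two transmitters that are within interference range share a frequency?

T2, T10, T5, T11, T1, T12 all conflict with each other, so at least 6 frequencies are needed.
6 frequencies suffice: frequency 1 → {T2}; frequency 2 → {T9, T5}; frequency 3 → {T4, T12}; frequency 4 → {T3, T11}; frequency 5 → {T1}; frequency 6 → {T10}. Each listed conflict is separated.

6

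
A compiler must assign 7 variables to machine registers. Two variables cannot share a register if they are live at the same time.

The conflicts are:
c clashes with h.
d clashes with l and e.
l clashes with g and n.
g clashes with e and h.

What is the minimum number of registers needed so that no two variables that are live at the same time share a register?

d and l conflict, so at least 2 registers are needed.
Using 2 registers: c=2, d=2, l=1, g=2, e=1, h=1, n=2. Every pair that conflicts lands in different registers.

2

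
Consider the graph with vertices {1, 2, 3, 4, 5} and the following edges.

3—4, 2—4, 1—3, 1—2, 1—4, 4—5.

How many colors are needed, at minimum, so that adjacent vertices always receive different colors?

1, 2, 4 are pairwise adjacent, so at least 3 colors are needed.
A valid assignment using 3 colors: 1=b, 2=c, 3=c, 4=a, 5=b. No two adjacent vertices share a color.

3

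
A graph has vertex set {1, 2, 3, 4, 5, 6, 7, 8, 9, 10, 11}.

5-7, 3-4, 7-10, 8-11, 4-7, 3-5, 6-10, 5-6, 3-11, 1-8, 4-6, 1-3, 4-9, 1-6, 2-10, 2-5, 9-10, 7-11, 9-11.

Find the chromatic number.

5 and 6 are adjacent, so at least 2 colors are needed.
One proper 2-coloring: 1=red, 2=blue, 3=blue, 4=red, 5=red, 6=blue, 7=blue, 8=blue, 9=blue, 10=red, 11=red. No two adjacent vertices share a color.

2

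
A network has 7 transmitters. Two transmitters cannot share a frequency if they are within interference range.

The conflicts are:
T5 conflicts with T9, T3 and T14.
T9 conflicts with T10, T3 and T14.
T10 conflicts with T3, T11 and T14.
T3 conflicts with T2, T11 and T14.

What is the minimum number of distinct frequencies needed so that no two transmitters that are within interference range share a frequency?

T5, T9, T3, T14 are mutually in conflict, so at least 4 frequencies are needed.
4 frequencies suffice: frequency 1 → {T3}; frequency 2 → {T2, T11, T14}; frequency 3 → {T9}; frequency 4 → {T5, T10}. Each listed conflict is separated.

4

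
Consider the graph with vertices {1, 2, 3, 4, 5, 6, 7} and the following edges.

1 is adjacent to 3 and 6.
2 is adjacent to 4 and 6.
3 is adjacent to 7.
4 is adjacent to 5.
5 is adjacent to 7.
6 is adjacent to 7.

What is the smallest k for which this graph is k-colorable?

3

The cycle 5-4-2-6-7-5 has odd length 5, so it cannot be 2-colored; at least 3 colors are needed.
A valid assignment using 3 colors: 1=a, 2=a, 3=b, 4=c, 5=b, 6=b, 7=a. Every edge joins two different colors.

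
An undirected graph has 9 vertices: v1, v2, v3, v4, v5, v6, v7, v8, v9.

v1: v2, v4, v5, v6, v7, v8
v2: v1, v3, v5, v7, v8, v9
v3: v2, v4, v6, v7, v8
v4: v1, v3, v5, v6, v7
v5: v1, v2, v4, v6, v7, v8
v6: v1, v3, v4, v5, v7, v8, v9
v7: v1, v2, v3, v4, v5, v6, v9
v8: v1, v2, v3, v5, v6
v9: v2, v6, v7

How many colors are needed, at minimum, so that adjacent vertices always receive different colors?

5

v1, v4, v5, v6, v7 are pairwise adjacent (a clique of size 5), so at least 5 colors are needed.
5 colors suffice: v1=4, v2=2, v3=3, v4=5, v5=3, v6=2, v7=1, v8=1, v9=3. No two adjacent vertices share a color.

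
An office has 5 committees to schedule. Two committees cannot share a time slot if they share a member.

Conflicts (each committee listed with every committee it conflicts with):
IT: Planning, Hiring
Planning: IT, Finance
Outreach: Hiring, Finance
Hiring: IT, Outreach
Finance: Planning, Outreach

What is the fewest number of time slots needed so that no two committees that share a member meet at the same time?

3

The cycle Finance-Planning-IT-Hiring-Outreach-Finance has odd length 5, so it cannot be 2-colored; at least 3 time slots are needed.
Using 3 time slots: IT=1, Planning=2, Outreach=2, Hiring=3, Finance=1. No two conflicting committees share a time slot.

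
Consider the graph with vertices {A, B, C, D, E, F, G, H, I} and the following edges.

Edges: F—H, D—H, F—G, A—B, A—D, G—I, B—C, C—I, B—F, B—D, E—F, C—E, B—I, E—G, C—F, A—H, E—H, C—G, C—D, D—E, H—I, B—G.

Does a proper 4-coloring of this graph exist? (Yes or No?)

The chromatic number is 4. C, E, F, G are pairwise adjacent (a clique of size 4), so at least 4 colors are needed.
A valid assignment using 4 colors: A=yellow, B=blue, C=red, D=green, E=blue, F=green, G=yellow, H=red, I=green.
That is already a proper 4-coloring.

Yes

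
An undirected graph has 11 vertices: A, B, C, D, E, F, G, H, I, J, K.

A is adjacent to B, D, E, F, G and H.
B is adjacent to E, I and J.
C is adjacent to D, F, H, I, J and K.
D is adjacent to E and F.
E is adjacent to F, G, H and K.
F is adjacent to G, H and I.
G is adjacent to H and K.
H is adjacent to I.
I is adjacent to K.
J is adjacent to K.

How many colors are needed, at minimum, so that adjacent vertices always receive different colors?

A, E, F, G, H form a clique, so at least 5 colors are needed.
5 colors suffice: color red → {B, F, K}; color blue → {C, E}; color green → {D, H, J}; color yellow → {A, I}; color purple → {G}. No two adjacent vertices share a color.

5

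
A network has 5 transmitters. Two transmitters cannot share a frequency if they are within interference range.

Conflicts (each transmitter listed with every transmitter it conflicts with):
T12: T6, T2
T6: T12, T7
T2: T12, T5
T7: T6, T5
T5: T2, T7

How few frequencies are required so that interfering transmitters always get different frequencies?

The cycle T5-T7-T6-T12-T2-T5 has odd length 5, so it cannot be 2-colored; at least 3 frequencies are needed.
Using 3 frequencies: T12=2, T6=1, T2=3, T7=2, T5=1. Every pair that conflicts lands in different frequencies.

3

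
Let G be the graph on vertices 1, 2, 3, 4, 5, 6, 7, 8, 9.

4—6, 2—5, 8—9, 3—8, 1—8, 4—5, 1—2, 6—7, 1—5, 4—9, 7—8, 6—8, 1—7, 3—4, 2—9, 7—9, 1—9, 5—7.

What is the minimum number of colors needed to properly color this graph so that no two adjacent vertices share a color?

4

1, 7, 8, 9 form a clique, so at least 4 colors are needed.
4 colors suffice: color a → {2, 4, 7}; color b → {3, 5, 6, 9}; color c → {1}; color d → {8}. Every edge joins two different colors.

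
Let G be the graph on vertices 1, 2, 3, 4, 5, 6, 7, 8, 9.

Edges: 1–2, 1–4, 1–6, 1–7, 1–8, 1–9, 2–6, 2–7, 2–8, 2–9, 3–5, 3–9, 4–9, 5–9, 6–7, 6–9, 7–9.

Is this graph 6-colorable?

The chromatic number is 5. 1, 2, 6, 7, 9 are mutually adjacent (a clique of size 5), so at least 5 colors are needed.
5 colors suffice: color a → {8, 9}; color b → {1, 3}; color c → {2, 4, 5}; color d → {7}; color e → {6}.
Since 6 ≥ 5, a proper 6-coloring certainly exists.

Yes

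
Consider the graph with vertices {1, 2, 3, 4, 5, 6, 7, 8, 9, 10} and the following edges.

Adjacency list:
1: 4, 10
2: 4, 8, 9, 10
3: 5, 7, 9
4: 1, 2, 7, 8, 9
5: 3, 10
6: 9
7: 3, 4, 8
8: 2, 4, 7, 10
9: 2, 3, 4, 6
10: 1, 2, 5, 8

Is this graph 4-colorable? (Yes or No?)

The chromatic number is 3. 2, 8, 10 are mutually adjacent, so at least 3 colors are needed.
3 colors suffice: 1=blue, 2=blue, 3=red, 4=red, 5=blue, 6=red, 7=blue, 8=green, 9=green, 10=red.
Since 4 ≥ 3, a proper 4-coloring certainly exists.

Yes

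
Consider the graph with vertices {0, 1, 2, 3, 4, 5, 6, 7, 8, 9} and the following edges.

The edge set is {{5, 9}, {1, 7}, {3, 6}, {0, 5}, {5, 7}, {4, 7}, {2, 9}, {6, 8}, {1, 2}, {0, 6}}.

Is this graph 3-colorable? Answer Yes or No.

The chromatic number is 3. The cycle 2-9-5-7-1-2 has odd length 5, so it cannot be 2-colored; at least 3 colors are needed.
3 colors suffice: color red → {1, 4, 5, 6}; color blue → {0, 3, 7, 8, 9}; color green → {2}.
That is already a proper 3-coloring.

Yes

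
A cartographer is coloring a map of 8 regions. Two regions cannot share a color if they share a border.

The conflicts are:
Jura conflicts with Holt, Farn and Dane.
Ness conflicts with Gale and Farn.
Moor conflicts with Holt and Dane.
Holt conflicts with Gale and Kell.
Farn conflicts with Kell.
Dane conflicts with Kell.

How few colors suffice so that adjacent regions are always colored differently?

The cycle Jura-Holt-Gale-Ness-Farn-Jura has odd length 5, so it cannot be 2-colored; at least 3 colors are needed.
A valid assignment using 3 colors: Jura=2, Ness=3, Moor=2, Holt=1, Gale=2, Farn=1, Dane=1, Kell=2. No two conflicting regions share a color.

3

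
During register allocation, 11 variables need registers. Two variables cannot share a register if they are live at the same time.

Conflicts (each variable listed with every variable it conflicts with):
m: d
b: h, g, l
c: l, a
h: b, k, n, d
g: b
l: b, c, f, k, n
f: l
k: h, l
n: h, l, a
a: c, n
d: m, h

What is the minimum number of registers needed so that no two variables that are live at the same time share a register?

l and f conflict, so at least 2 registers are needed.
2 registers suffice: register 1 → {m, h, g, l, a}; register 2 → {b, c, f, k, n, d}. Every pair that conflicts lands in different registers.

2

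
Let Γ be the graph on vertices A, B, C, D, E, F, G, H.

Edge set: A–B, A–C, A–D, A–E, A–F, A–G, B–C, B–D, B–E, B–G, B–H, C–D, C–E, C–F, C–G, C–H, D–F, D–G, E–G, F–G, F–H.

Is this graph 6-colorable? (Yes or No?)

The chromatic number is 5. A, B, C, E, G are pairwise adjacent (a clique of size 5), so at least 5 colors are needed.
One proper 5-coloring: A=2, B=3, C=1, D=5, E=5, F=3, G=4, H=2.
Since 6 ≥ 5, a proper 6-coloring certainly exists.

Yes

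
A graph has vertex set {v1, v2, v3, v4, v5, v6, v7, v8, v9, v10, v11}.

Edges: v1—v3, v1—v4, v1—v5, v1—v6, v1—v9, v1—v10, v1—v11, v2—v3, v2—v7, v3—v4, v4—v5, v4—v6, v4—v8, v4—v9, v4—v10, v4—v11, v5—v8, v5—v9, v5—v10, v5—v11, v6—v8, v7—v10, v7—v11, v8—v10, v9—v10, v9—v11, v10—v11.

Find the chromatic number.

6

v1, v4, v5, v9, v10, v11 form a clique, so at least 6 colors are needed.
6 colors suffice: color 1 → {v4, v7}; color 2 → {v1, v2, v8}; color 3 → {v3, v6, v10}; color 4 → {v5}; color 5 → {v11}; color 6 → {v9}. Every edge joins two different colors.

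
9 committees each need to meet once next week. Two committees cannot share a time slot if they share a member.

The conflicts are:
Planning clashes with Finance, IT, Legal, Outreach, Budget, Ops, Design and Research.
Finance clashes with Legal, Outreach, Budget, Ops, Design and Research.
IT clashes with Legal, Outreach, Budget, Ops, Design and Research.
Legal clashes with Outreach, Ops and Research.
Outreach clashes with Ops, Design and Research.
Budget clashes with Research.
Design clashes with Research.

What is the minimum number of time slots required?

5

Planning, IT, Legal, Outreach, Ops pairwise conflict, so at least 5 time slots are needed.
A valid assignment using 5 time slots: Planning=1, Finance=3, IT=3, Legal=5, Outreach=2, Budget=2, Ops=4, Design=5, Research=4. Each listed conflict is separated.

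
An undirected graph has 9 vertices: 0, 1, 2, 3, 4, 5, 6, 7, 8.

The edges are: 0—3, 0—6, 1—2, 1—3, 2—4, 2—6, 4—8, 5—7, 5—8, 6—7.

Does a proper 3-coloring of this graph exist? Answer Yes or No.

Yes

The chromatic number is 3. The cycle 2-1-3-0-6-2 has odd length 5, so it cannot be 2-colored; at least 3 colors are needed.
3 colors suffice: 0=green, 1=blue, 2=red, 3=red, 4=blue, 5=red, 6=blue, 7=green, 8=green.
That is already a proper 3-coloring.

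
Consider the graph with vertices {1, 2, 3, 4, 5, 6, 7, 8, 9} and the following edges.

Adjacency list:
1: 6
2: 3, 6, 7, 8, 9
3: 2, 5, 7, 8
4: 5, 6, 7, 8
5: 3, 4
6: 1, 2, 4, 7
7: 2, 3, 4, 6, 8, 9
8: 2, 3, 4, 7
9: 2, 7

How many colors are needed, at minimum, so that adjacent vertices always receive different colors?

2, 3, 7, 8 form a clique, so at least 4 colors are needed.
One proper 4-coloring: 1=red, 2=blue, 3=green, 4=blue, 5=red, 6=green, 7=red, 8=yellow, 9=green. Every edge joins two different colors.

4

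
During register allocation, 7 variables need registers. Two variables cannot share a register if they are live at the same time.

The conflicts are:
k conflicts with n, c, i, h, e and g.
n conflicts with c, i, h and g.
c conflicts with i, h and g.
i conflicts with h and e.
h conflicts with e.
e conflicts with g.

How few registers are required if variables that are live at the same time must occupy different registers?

5

k, n, c, i, h pairwise conflict, so at least 5 registers are needed.
5 registers suffice: register 1 → {k}; register 2 → {c, e}; register 3 → {i, g}; register 4 → {n}; register 5 → {h}. Each listed conflict is separated.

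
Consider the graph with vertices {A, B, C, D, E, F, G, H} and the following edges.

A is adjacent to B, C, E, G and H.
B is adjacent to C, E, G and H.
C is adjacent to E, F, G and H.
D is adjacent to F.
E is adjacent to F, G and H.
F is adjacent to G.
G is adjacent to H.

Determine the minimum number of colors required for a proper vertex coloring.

6

A, B, C, E, G, H form a clique, so at least 6 colors are needed.
6 colors suffice: color 1 → {D, E}; color 2 → {C}; color 3 → {G}; color 4 → {F, H}; color 5 → {B}; color 6 → {A}. No two adjacent vertices share a color.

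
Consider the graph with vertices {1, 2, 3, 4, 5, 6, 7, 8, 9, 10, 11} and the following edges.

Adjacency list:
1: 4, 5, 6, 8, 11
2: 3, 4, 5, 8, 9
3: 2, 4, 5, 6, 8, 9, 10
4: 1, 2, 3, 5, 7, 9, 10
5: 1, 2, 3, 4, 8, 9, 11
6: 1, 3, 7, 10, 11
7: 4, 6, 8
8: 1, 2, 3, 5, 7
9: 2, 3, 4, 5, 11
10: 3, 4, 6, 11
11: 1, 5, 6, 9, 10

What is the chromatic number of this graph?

5

2, 3, 4, 5, 9 are mutually adjacent (a clique of size 5), so at least 5 colors are needed.
5 colors suffice: 1=b, 2=d, 3=b, 4=a, 5=c, 6=c, 7=b, 8=a, 9=e, 10=d, 11=a. No two adjacent vertices share a color.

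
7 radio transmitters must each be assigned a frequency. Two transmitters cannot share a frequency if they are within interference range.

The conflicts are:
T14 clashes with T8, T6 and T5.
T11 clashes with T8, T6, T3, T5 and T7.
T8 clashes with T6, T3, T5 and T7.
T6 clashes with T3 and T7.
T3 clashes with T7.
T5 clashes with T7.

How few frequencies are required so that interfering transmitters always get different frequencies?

T11, T8, T6, T3, T7 are mutually in conflict, so at least 5 frequencies are needed.
5 frequencies suffice: frequency 1 → {T8}; frequency 2 → {T14, T11}; frequency 3 → {T6, T5}; frequency 4 → {T7}; frequency 5 → {T3}. Each listed conflict is separated.

5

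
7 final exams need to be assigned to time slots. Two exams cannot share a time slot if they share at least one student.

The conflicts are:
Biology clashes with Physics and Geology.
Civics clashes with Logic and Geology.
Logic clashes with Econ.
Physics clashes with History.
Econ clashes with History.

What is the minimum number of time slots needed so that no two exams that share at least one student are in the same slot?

The cycle Geology-Biology-Physics-History-Econ-Logic-Civics-Geology has odd length 7, so it cannot be 2-colored; at least 3 time slots are needed.
3 time slots suffice: time slot 1 → {Logic, Geology, History}; time slot 2 → {Civics, Physics, Econ}; time slot 3 → {Biology}. Each listed conflict is separated.

3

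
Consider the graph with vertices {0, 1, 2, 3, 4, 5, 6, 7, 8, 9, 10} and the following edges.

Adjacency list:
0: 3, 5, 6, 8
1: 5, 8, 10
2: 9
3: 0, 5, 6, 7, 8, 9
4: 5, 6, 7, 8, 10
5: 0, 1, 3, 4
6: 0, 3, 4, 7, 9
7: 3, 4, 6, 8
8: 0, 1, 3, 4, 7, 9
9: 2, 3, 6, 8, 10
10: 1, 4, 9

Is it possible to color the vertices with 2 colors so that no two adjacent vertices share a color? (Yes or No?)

No

0, 3, 5 form a triangle, so at least 3 colors are needed.
So 2 colors are not enough.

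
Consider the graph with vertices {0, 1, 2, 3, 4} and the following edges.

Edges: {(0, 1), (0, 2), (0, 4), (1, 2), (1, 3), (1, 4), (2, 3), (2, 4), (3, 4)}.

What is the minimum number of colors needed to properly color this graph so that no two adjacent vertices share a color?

4

1, 2, 3, 4 form a clique, so at least 4 colors are needed.
A valid assignment using 4 colors: 0=d, 1=b, 2=a, 3=d, 4=c. Every edge joins two different colors.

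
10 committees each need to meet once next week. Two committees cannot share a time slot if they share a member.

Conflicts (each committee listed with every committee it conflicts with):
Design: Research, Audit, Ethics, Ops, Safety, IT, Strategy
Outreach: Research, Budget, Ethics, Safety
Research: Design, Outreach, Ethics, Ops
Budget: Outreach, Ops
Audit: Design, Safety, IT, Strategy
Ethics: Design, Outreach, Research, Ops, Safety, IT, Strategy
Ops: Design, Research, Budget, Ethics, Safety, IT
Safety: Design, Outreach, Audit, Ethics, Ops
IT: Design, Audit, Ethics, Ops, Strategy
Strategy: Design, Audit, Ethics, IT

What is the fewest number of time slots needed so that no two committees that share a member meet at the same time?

Design, Audit, IT, Strategy all conflict with each other, so at least 4 time slots are needed.
A valid assignment using 4 time slots: Design=1, Outreach=1, Research=4, Budget=2, Audit=2, Ethics=2, Ops=3, Safety=4, IT=4, Strategy=3. Every pair that conflicts lands in different time slots.

4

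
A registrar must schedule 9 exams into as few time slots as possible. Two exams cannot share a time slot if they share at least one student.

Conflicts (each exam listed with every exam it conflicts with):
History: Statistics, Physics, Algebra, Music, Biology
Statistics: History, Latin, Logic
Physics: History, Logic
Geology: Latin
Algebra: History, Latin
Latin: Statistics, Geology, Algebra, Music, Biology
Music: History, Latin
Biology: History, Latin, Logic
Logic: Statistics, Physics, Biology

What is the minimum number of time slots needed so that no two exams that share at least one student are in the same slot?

2

Statistics and Logic conflict, so at least 2 time slots are needed.
2 time slots suffice: time slot 1 → {History, Latin, Logic}; time slot 2 → {Statistics, Physics, Geology, Algebra, Music, Biology}. Every pair that conflicts lands in different time slots.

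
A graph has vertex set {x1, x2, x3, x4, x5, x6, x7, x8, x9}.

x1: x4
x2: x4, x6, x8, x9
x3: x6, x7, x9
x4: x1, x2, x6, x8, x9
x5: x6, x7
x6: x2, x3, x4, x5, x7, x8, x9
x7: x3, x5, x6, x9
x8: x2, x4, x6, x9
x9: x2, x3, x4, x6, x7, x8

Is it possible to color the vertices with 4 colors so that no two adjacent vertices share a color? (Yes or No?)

No

x2, x4, x6, x8, x9 form a clique, so at least 5 colors are needed.
So 4 colors are not enough.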